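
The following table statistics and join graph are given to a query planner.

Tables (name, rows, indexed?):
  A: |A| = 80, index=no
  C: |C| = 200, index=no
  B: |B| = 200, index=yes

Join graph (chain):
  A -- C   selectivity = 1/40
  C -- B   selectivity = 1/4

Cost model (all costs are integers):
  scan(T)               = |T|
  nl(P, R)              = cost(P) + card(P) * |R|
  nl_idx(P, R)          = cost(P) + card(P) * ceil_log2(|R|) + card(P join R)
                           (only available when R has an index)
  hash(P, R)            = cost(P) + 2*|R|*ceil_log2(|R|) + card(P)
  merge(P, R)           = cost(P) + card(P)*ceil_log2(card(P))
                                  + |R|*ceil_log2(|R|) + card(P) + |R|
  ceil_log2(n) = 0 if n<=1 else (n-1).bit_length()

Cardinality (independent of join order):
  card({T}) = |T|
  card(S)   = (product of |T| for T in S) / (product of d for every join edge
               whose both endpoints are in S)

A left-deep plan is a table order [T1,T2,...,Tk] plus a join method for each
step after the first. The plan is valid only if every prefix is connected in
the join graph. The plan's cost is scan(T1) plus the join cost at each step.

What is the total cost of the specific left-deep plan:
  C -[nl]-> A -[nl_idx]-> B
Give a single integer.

39400

step 1: scan C: cost=200, card=200
step 2: join A via nl
    card(P join A) = 200*80/(40) = 400
    cost = 200 + 200*80 = 16200
step 3: join B via nl_idx
    card(P join B) = 400*200/(4) = 20000
    cost = 16200 + 400*8 + 20000 = 39400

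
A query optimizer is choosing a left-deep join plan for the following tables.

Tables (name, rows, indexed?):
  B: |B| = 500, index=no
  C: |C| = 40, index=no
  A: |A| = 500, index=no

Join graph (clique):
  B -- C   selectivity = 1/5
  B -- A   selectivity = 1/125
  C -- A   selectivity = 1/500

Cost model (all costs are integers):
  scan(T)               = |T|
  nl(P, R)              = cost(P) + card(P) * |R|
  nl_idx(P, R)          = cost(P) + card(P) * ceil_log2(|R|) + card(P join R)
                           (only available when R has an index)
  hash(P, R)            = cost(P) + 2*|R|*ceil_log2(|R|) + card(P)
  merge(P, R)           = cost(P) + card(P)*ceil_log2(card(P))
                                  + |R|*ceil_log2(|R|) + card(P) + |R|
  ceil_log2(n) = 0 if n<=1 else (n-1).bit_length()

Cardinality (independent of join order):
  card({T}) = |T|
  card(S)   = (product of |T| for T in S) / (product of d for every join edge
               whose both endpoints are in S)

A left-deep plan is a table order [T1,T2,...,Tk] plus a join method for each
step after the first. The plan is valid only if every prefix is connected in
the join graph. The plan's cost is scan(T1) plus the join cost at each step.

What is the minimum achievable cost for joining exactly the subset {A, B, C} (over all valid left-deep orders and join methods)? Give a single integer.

Selinger DP over subsets of {A,B,C}:
  {B}: scan cost=500, card=500
  {C}: scan cost=40, card=40
  {A}: scan cost=500, card=500
  {BC}: card=4000; try (C,hash)→1480, (B,merge)→5320, (C,merge)→5780, (B,hash)→9080, (B,nl)→20040, (C,nl)→20500; best=1480 via (C,hash)
  {AB}: card=2000; try (B,hash)→10000, (A,hash)→10000, (B,merge)→10500, (A,merge)→10500, (B,nl)→250500, (A,nl)→250500; best=10000 via (B,hash)
  {AC}: card=40; try (C,hash)→1480, (A,merge)→5320, (C,merge)→5780, (A,hash)→9080, (A,nl)→20040, (C,nl)→20500; best=1480 via (C,hash)
  {ABC}: card=32; try (B,merge)→6760, (B,hash)→10520, (C,hash)→12480, (A,hash)→14480, (B,nl)→21480, (C,merge)→34280 …(+3); best=6760 via (B,merge)

6760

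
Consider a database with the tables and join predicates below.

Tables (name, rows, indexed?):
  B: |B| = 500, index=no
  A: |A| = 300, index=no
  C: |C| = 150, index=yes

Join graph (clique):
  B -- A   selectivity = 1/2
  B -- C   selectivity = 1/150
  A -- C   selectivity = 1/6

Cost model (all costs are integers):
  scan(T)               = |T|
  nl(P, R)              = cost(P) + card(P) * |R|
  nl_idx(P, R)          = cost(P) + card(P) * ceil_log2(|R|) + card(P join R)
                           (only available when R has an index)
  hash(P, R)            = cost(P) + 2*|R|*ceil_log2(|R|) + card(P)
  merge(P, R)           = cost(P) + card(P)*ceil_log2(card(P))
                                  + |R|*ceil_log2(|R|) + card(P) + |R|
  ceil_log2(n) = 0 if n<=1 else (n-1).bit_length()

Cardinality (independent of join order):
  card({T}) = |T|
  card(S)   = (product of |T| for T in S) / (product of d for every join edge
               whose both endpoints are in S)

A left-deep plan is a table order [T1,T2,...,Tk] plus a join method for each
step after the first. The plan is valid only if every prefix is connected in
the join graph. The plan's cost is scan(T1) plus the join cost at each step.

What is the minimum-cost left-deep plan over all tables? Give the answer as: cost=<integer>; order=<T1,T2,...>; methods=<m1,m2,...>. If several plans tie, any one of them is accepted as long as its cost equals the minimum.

cost=9300; order=B,C,A; methods=hash,hash

Selinger DP (subsets sized 1..n):
  {B}: scan cost=500, card=500
  {A}: scan cost=300, card=300
  {C}: scan cost=150, card=150
  {AB}: card=75000; try (A,hash)→6400, (B,merge)→8300, (A,merge)→8500, (B,hash)→9600, (B,nl)→150300, (A,nl)→150500; best=6400 via (A,hash)
  {BC}: card=500; try (C,hash)→3400, (C,nl_idx)→5000, (B,merge)→6500, (C,merge)→6850, (B,hash)→9300, (B,nl)→75150 …(+1); best=3400 via (C,hash)
  {AC}: card=7500; try (C,hash)→3000, (A,merge)→4500, (C,merge)→4650, (A,hash)→5700, (C,nl_idx)→10200, (A,nl)→45150 …(+1); best=3000 via (C,hash)
  {ABC}: card=12500; try (A,hash)→9300, (A,merge)→11400, (B,hash)→19500, (C,hash)→83800, (B,merge)→113000, (A,nl)→153400 …(+4); best=9300 via (A,hash)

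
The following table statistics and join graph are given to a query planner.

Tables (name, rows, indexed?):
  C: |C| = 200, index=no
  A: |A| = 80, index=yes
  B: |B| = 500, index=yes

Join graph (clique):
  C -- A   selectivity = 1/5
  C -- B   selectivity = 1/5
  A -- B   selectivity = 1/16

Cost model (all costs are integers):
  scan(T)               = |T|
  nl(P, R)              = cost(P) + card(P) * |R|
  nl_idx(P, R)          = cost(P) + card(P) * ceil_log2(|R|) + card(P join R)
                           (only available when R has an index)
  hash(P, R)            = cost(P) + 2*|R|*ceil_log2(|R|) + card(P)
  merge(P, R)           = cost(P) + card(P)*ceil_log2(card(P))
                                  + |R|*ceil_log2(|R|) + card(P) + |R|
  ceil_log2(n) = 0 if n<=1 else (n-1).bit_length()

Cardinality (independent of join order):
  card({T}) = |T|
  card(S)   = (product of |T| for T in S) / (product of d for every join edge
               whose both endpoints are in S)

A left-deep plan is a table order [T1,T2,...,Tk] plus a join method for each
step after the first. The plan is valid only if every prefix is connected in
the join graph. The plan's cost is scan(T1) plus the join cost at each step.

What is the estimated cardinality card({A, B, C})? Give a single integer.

Tables in S: A(80), B(500), C(200)
Edges inside S: C-A(d=5), C-B(d=5), A-B(d=16)
numerator = 80 * 500 * 200 = 8000000
denominator = 5 * 5 * 16 = 400
card(S) = 8000000 / 400 = 20000

20000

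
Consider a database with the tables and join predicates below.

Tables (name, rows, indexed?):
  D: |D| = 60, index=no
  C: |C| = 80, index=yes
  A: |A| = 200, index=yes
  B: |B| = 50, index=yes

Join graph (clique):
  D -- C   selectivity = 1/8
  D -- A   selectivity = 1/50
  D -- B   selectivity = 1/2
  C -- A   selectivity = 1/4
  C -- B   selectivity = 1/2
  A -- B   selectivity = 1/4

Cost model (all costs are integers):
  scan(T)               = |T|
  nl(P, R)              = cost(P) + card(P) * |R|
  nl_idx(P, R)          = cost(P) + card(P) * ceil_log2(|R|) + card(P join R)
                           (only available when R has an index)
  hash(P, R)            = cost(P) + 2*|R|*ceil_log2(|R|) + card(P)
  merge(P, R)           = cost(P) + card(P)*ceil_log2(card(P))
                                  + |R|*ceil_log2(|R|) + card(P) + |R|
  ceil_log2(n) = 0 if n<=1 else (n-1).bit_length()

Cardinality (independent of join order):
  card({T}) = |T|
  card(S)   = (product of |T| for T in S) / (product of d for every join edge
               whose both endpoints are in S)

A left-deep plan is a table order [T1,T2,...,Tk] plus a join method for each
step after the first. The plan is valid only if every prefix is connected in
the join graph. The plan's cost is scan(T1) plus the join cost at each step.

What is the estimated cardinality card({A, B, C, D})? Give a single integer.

Tables in S: A(200), B(50), C(80), D(60)
Edges inside S: D-C(d=8), D-A(d=50), D-B(d=2), C-A(d=4), C-B(d=2), A-B(d=4)
numerator = 200 * 50 * 80 * 60 = 48000000
denominator = 8 * 50 * 2 * 4 * 2 * 4 = 25600
card(S) = 48000000 / 25600 = 1875

1875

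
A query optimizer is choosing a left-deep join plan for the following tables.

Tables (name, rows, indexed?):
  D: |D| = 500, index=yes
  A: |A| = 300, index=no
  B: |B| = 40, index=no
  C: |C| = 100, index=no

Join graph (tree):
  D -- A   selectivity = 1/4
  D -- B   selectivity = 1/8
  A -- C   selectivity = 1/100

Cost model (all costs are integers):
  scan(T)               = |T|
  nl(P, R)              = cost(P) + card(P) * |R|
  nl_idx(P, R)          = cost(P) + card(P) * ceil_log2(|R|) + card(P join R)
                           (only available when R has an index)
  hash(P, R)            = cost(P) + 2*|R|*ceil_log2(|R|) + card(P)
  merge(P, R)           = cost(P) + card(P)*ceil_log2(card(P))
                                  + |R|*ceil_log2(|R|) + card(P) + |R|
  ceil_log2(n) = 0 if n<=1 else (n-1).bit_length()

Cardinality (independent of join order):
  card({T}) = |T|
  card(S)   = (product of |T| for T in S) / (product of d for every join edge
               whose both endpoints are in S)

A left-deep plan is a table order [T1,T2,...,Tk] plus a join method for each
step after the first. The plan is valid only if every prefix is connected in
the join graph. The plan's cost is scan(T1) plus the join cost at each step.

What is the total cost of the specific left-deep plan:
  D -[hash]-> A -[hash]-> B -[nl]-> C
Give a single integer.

18794380

step 1: scan D: cost=500, card=500
step 2: join A via hash
    card(P join A) = 500*300/(4) = 37500
    cost = 500 + 2*300*9 + 500 = 6400
step 3: join B via hash
    card(P join B) = 37500*40/(8) = 187500
    cost = 6400 + 2*40*6 + 37500 = 44380
step 4: join C via nl
    card(P join C) = 187500*100/(100) = 187500
    cost = 44380 + 187500*100 = 18794380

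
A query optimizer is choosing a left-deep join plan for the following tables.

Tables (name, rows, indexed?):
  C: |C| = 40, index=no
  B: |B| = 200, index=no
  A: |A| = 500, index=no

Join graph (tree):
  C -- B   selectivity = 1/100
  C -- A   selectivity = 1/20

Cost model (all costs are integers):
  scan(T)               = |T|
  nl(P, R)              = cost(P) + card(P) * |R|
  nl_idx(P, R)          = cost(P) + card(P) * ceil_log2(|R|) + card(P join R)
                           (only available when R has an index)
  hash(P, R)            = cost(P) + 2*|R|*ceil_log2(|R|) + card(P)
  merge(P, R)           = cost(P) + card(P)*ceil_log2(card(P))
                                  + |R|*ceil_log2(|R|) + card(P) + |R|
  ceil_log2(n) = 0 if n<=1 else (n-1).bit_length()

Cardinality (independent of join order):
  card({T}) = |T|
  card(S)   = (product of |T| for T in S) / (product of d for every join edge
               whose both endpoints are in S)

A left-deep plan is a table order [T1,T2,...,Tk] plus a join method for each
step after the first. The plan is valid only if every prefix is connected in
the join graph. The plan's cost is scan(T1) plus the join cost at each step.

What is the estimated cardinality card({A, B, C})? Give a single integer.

Tables in S: A(500), B(200), C(40)
Edges inside S: C-B(d=100), C-A(d=20)
numerator = 500 * 200 * 40 = 4000000
denominator = 100 * 20 = 2000
card(S) = 4000000 / 2000 = 2000

2000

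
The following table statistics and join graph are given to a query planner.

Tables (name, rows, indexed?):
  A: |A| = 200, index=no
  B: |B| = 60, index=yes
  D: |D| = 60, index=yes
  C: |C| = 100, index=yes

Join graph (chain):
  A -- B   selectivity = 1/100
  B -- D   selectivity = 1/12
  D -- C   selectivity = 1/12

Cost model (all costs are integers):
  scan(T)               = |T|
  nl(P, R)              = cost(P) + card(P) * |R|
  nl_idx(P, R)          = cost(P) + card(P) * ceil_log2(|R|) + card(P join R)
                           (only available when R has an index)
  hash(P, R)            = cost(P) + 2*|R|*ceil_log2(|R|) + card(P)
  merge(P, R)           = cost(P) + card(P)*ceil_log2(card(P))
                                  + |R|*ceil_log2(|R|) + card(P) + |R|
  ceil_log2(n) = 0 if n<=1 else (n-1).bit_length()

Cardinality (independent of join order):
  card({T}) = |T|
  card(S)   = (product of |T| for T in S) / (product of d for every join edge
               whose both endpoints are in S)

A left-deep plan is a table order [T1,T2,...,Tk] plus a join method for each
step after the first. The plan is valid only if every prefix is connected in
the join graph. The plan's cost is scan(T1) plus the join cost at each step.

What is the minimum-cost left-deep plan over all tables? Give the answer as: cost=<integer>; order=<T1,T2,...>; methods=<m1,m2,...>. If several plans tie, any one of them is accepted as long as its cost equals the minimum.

Selinger DP (subsets sized 1..n):
  {A}: scan cost=200, card=200
  {B}: scan cost=60, card=60
  {D}: scan cost=60, card=60
  {C}: scan cost=100, card=100
  {AB}: card=120; try (B,hash)→1120, (B,nl_idx)→1520, (A,merge)→2280, (B,merge)→2420, (A,hash)→3320, (A,nl)→12060 …(+1); best=1120 via (B,hash)
  {BD}: card=300; try (D,nl_idx)→720, (B,nl_idx)→720, (D,hash)→840, (B,hash)→840, (D,merge)→900, (B,merge)→900 …(+2); best=720 via (D,nl_idx)
  {CD}: card=500; try (D,hash)→920, (C,nl_idx)→980, (D,nl_idx)→1200, (C,merge)→1280, (D,merge)→1320, (C,hash)→1520 …(+2); best=920 via (D,hash)
  {ABD}: card=600; try (D,hash)→1960, (D,nl_idx)→2440, (D,merge)→2500, (A,hash)→4220, (A,merge)→5520, (D,nl)→8320 …(+1); best=1960 via (D,hash)
  {BCD}: card=2500; try (B,hash)→2140, (C,hash)→2420, (C,merge)→4520, (C,nl_idx)→5320, (B,merge)→6340, (B,nl_idx)→6420 …(+2); best=2140 via (B,hash)
  {ABCD}: card=5000; try (C,hash)→3960, (A,hash)→7840, (C,merge)→9360, (C,nl_idx)→11160, (A,merge)→36440, (C,nl)→61960 …(+1); best=3960 via (C,hash)

cost=3960; order=A,B,D,C; methods=hash,hash,hash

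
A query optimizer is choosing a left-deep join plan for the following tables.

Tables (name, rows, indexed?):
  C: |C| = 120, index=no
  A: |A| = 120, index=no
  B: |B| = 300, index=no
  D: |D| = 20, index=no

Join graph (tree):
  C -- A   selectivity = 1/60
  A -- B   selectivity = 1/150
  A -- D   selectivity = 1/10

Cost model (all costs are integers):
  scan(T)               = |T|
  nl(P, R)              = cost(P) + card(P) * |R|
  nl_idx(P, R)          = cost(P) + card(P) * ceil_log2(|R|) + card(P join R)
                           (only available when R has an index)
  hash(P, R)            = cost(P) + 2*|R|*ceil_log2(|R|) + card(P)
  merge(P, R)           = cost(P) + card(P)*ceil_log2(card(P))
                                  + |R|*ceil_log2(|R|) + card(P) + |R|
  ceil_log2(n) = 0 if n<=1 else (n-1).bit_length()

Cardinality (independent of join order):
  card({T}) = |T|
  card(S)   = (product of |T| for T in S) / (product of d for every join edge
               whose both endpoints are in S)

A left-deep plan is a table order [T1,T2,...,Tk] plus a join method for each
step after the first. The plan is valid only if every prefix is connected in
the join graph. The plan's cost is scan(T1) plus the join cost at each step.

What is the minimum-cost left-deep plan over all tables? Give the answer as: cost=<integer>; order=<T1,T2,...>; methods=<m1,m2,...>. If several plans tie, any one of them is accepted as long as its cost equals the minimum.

cost=4880; order=B,A,C,D; methods=hash,hash,hash

Selinger DP (subsets sized 1..n):
  {C}: scan cost=120, card=120
  {A}: scan cost=120, card=120
  {B}: scan cost=300, card=300
  {D}: scan cost=20, card=20
  {AC}: card=240; try (C,hash)→1920, (A,hash)→1920, (C,merge)→2040, (A,merge)→2040, (C,nl)→14520, (A,nl)→14520; best=1920 via (C,hash)
  {AB}: card=240; try (A,hash)→2280, (B,merge)→4080, (A,merge)→4260, (B,hash)→5640, (B,nl)→36120, (A,nl)→36300; best=2280 via (A,hash)
  {AD}: card=240; try (D,hash)→440, (A,merge)→1100, (D,merge)→1200, (A,hash)→1720, (A,nl)→2420, (D,nl)→2520; best=440 via (D,hash)
  {ABC}: card=480; try (C,hash)→4200, (C,merge)→5400, (B,merge)→7080, (B,hash)→7560, (C,nl)→31080, (B,nl)→73920; best=4200 via (C,hash)
  {ACD}: card=480; try (D,hash)→2360, (C,hash)→2360, (C,merge)→3560, (D,merge)→4200, (D,nl)→6720, (C,nl)→29240; best=2360 via (D,hash)
  {ABD}: card=480; try (D,hash)→2720, (D,merge)→4560, (B,merge)→5600, (B,hash)→6080, (D,nl)→7080, (B,nl)→72440; best=2720 via (D,hash)
  {ABCD}: card=960; try (D,hash)→4880, (C,hash)→4880, (B,hash)→8240, (C,merge)→8480, (D,merge)→9120, (B,merge)→10160 …(+3); best=4880 via (D,hash)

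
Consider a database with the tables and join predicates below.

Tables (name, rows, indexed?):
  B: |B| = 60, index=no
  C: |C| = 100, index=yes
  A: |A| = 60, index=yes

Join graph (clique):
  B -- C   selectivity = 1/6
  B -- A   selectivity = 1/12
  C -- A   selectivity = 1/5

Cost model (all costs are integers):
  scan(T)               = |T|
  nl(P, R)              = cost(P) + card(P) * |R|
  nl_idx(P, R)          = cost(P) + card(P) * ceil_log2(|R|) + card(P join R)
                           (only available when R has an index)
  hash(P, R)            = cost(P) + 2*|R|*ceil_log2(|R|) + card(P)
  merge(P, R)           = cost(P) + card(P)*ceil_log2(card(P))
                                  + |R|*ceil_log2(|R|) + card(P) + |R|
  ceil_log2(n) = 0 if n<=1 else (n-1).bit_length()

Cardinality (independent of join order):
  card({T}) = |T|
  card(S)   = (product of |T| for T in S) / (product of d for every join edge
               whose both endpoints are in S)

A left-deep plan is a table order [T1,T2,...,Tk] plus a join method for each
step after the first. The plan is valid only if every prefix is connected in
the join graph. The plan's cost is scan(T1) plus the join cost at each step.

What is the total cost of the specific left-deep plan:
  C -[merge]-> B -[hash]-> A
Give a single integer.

step 1: scan C: cost=100, card=100
step 2: join B via merge
    card(P join B) = 100*60/(6) = 1000
    cost = 100 + 100*7 + 60*6 + 100 + 60 = 1320
step 3: join A via hash
    card(P join A) = 1000*60/(12*5) = 1000
    cost = 1320 + 2*60*6 + 1000 = 3040

3040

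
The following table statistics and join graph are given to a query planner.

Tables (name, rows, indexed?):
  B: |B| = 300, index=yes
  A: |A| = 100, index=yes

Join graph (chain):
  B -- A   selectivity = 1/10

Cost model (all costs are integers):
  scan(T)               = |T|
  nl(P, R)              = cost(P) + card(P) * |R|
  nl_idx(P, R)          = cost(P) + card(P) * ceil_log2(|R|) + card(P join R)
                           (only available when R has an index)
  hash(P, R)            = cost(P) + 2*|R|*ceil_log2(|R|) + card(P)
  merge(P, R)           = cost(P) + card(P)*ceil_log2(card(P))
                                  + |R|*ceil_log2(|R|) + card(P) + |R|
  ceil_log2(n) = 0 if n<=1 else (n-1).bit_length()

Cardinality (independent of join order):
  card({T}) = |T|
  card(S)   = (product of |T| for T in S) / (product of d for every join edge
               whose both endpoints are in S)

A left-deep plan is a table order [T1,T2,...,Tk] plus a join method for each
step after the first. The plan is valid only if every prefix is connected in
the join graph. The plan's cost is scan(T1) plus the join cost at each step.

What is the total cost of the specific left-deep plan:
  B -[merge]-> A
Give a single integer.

step 1: scan B: cost=300, card=300
step 2: join A via merge
    card(P join A) = 300*100/(10) = 3000
    cost = 300 + 300*9 + 100*7 + 300 + 100 = 4100

4100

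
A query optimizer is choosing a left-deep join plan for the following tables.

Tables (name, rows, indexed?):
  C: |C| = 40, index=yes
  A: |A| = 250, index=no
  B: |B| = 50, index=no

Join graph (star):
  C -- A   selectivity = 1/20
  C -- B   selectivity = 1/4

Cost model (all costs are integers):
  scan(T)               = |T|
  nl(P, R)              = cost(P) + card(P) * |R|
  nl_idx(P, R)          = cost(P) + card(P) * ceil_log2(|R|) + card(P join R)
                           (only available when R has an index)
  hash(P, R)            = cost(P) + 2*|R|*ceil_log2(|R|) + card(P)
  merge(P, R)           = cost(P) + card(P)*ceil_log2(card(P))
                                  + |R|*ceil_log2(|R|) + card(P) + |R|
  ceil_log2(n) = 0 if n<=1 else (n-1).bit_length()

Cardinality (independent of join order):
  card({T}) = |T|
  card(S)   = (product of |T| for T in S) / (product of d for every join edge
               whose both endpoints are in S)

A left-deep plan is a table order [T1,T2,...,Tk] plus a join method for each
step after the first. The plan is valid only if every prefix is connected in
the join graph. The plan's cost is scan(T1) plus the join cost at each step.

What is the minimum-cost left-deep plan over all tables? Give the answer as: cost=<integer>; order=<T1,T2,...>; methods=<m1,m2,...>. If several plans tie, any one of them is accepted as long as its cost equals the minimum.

Selinger DP (subsets sized 1..n):
  {C}: scan cost=40, card=40
  {A}: scan cost=250, card=250
  {B}: scan cost=50, card=50
  {AC}: card=500; try (C,hash)→980, (C,nl_idx)→2250, (A,merge)→2570, (C,merge)→2780, (A,hash)→4080, (A,nl)→10040 …(+1); best=980 via (C,hash)
  {BC}: card=500; try (C,hash)→580, (B,merge)→670, (C,merge)→680, (B,hash)→680, (C,nl_idx)→850, (B,nl)→2040 …(+1); best=580 via (C,hash)
  {ABC}: card=6250; try (B,hash)→2080, (A,hash)→5080, (B,merge)→6330, (A,merge)→7830, (B,nl)→25980, (A,nl)→125580; best=2080 via (B,hash)

cost=2080; order=A,C,B; methods=hash,hash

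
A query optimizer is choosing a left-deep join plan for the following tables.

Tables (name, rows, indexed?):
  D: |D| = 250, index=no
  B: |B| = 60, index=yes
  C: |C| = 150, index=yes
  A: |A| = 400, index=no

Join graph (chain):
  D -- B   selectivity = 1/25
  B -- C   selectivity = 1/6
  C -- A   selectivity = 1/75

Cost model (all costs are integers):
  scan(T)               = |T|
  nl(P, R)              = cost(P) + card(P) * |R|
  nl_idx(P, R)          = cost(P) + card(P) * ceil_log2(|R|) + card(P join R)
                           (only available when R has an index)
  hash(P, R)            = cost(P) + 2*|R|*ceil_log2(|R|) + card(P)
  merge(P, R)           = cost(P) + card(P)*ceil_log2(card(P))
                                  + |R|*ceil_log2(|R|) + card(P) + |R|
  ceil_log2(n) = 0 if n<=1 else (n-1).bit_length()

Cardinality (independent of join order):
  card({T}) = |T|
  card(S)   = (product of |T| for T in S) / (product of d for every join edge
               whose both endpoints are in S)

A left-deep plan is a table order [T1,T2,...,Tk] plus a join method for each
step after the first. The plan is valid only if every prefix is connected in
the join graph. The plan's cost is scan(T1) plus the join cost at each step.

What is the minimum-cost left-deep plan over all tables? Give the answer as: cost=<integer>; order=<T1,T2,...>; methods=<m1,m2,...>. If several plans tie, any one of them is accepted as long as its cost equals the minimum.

cost=16720; order=A,C,B,D; methods=hash,hash,hash

Selinger DP (subsets sized 1..n):
  {D}: scan cost=250, card=250
  {B}: scan cost=60, card=60
  {C}: scan cost=150, card=150
  {A}: scan cost=400, card=400
  {BD}: card=600; try (B,hash)→1220, (B,nl_idx)→2350, (D,merge)→2730, (B,merge)→2920, (D,hash)→4120, (D,nl)→15060 …(+1); best=1220 via (B,hash)
  {BC}: card=1500; try (B,hash)→1020, (C,merge)→1830, (B,merge)→1920, (C,nl_idx)→2040, (C,hash)→2520, (B,nl_idx)→2550 …(+2); best=1020 via (B,hash)
  {AC}: card=800; try (C,hash)→3200, (C,nl_idx)→4400, (A,merge)→5500, (C,merge)→5750, (A,hash)→7500, (A,nl)→60150 …(+1); best=3200 via (C,hash)
  {BCD}: card=15000; try (C,hash)→4220, (D,hash)→6520, (C,merge)→9170, (C,nl_idx)→21020, (D,merge)→21270, (C,nl)→91220 …(+1); best=4220 via (C,hash)
  {ABC}: card=8000; try (B,hash)→4720, (A,hash)→9720, (B,merge)→12420, (B,nl_idx)→16000, (A,merge)→23020, (B,nl)→51200 …(+1); best=4720 via (B,hash)
  {ABCD}: card=80000; try (D,hash)→16720, (A,hash)→26420, (D,merge)→118970, (A,merge)→233220, (D,nl)→2004720, (A,nl)→6004220; best=16720 via (D,hash)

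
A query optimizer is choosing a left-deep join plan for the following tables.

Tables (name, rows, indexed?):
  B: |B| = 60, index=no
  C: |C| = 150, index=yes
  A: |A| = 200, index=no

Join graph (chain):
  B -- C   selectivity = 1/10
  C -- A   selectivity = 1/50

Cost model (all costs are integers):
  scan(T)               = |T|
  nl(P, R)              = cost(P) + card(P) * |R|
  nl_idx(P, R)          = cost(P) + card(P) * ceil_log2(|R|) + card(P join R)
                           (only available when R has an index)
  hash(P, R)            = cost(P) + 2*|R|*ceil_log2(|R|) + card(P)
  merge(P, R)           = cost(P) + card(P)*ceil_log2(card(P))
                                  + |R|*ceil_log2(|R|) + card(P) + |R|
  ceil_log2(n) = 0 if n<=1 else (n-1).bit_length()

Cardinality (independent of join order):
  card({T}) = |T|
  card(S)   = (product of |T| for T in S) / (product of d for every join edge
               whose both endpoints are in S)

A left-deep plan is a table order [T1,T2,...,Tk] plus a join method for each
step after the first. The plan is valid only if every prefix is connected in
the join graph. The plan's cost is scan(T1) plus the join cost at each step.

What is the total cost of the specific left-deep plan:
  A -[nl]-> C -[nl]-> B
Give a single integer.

step 1: scan A: cost=200, card=200
step 2: join C via nl
    card(P join C) = 200*150/(50) = 600
    cost = 200 + 200*150 = 30200
step 3: join B via nl
    card(P join B) = 600*60/(10) = 3600
    cost = 30200 + 600*60 = 66200

66200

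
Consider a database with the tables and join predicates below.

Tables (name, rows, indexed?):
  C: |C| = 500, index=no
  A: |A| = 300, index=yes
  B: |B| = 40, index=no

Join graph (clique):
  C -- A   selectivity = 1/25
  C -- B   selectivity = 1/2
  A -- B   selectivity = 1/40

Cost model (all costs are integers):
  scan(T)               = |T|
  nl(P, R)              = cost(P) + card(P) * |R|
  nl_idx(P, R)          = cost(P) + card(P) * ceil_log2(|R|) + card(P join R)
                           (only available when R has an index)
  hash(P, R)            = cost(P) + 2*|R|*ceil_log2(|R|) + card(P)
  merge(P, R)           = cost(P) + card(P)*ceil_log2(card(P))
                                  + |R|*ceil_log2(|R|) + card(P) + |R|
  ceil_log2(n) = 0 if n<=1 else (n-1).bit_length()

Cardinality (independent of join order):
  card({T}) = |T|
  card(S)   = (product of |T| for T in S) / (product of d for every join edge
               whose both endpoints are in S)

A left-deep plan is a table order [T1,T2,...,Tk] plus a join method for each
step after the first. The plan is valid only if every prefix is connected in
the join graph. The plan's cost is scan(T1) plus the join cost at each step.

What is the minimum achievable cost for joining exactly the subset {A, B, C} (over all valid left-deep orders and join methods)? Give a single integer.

Selinger DP over subsets of {A,B,C}:
  {C}: scan cost=500, card=500
  {A}: scan cost=300, card=300
  {B}: scan cost=40, card=40
  {AC}: card=6000; try (A,hash)→6400, (C,merge)→8300, (A,merge)→8500, (C,hash)→9600, (A,nl_idx)→11000, (C,nl)→150300 …(+1); best=6400 via (A,hash)
  {BC}: card=10000; try (B,hash)→1480, (C,merge)→5320, (B,merge)→5780, (C,hash)→9080, (C,nl)→20040, (B,nl)→20500; best=1480 via (B,hash)
  {AB}: card=300; try (A,nl_idx)→700, (B,hash)→1080, (A,merge)→3320, (B,merge)→3580, (A,hash)→5480, (A,nl)→12040 …(+1); best=700 via (A,nl_idx)
  {ABC}: card=3000; try (C,merge)→8700, (C,hash)→10000, (B,hash)→12880, (A,hash)→16880, (B,merge)→90680, (A,nl_idx)→94480 …(+4); best=8700 via (C,merge)

8700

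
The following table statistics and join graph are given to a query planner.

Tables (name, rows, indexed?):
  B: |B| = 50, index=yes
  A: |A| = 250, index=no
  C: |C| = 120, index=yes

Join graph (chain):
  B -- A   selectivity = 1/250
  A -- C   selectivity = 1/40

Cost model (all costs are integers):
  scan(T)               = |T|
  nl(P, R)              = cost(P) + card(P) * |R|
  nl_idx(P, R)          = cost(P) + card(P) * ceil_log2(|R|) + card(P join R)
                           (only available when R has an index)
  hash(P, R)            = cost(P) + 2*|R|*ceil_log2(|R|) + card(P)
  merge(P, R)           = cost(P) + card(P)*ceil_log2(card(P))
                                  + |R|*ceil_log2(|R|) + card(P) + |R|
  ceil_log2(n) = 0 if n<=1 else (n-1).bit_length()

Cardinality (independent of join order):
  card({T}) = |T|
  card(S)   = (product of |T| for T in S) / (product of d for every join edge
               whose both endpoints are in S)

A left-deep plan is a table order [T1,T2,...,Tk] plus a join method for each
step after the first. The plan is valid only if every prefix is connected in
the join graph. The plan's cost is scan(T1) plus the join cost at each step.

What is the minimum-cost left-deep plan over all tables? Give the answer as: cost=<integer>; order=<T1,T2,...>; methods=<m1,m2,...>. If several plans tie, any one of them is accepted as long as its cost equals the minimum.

cost=1600; order=A,B,C; methods=hash,nl_idx

Selinger DP (subsets sized 1..n):
  {B}: scan cost=50, card=50
  {A}: scan cost=250, card=250
  {C}: scan cost=120, card=120
  {AB}: card=50; try (B,hash)→1100, (B,nl_idx)→1800, (A,merge)→2650, (B,merge)→2850, (A,hash)→4100, (A,nl)→12550 …(+1); best=1100 via (B,hash)
  {AC}: card=750; try (C,hash)→2180, (C,nl_idx)→2750, (A,merge)→3330, (C,merge)→3460, (A,hash)→4240, (A,nl)→30120 …(+1); best=2180 via (C,hash)
  {ABC}: card=150; try (C,nl_idx)→1600, (C,merge)→2410, (C,hash)→2830, (B,hash)→3530, (B,nl_idx)→6830, (C,nl)→7100 …(+2); best=1600 via (C,nl_idx)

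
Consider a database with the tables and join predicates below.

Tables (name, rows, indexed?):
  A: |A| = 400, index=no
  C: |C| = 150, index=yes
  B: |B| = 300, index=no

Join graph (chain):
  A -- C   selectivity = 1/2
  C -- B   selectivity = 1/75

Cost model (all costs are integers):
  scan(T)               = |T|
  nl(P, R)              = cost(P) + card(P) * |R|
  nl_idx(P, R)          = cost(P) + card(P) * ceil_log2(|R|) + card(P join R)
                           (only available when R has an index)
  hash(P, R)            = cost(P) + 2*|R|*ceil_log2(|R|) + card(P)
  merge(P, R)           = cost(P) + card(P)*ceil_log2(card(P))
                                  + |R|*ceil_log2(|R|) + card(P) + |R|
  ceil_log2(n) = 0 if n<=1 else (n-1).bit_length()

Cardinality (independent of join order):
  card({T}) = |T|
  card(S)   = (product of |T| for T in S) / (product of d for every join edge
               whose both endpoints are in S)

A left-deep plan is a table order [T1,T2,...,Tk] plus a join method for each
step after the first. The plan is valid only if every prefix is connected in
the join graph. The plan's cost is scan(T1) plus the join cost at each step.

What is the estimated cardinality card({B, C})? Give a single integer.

600

Tables in S: B(300), C(150)
Edges inside S: C-B(d=75)
numerator = 300 * 150 = 45000
denominator = 75 = 75
card(S) = 45000 / 75 = 600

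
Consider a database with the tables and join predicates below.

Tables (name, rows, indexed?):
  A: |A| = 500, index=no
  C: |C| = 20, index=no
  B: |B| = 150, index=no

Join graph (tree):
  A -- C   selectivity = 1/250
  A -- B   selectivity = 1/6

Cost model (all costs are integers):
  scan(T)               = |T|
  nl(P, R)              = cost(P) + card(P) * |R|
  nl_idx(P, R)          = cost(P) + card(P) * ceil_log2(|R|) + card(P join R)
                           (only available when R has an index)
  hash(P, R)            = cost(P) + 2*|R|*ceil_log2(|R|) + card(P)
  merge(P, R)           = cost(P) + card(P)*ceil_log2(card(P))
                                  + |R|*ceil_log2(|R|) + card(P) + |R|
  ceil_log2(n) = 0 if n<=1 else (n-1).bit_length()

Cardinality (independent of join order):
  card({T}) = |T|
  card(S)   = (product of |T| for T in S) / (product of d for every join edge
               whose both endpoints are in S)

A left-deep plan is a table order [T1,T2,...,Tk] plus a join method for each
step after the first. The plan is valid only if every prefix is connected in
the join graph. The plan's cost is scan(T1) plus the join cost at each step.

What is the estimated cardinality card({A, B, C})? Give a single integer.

1000

Tables in S: A(500), B(150), C(20)
Edges inside S: A-C(d=250), A-B(d=6)
numerator = 500 * 150 * 20 = 1500000
denominator = 250 * 6 = 1500
card(S) = 1500000 / 1500 = 1000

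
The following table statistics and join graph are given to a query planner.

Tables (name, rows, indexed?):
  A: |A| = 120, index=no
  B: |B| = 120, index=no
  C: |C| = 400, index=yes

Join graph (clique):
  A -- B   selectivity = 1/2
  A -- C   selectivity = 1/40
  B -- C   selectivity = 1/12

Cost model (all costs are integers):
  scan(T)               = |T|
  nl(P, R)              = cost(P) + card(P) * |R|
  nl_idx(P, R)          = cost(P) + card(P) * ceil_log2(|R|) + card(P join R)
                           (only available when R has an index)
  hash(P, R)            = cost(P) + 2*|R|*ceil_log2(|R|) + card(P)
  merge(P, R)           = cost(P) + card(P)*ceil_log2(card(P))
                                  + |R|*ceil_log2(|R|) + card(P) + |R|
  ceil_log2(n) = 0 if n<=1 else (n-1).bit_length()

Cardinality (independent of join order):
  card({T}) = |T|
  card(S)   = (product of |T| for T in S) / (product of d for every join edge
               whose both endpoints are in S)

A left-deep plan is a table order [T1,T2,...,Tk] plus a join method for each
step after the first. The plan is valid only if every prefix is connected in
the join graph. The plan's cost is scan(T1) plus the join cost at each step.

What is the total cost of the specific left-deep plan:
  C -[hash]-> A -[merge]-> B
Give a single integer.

step 1: scan C: cost=400, card=400
step 2: join A via hash
    card(P join A) = 400*120/(40) = 1200
    cost = 400 + 2*120*7 + 400 = 2480
step 3: join B via merge
    card(P join B) = 1200*120/(2*12) = 6000
    cost = 2480 + 1200*11 + 120*7 + 1200 + 120 = 17840

17840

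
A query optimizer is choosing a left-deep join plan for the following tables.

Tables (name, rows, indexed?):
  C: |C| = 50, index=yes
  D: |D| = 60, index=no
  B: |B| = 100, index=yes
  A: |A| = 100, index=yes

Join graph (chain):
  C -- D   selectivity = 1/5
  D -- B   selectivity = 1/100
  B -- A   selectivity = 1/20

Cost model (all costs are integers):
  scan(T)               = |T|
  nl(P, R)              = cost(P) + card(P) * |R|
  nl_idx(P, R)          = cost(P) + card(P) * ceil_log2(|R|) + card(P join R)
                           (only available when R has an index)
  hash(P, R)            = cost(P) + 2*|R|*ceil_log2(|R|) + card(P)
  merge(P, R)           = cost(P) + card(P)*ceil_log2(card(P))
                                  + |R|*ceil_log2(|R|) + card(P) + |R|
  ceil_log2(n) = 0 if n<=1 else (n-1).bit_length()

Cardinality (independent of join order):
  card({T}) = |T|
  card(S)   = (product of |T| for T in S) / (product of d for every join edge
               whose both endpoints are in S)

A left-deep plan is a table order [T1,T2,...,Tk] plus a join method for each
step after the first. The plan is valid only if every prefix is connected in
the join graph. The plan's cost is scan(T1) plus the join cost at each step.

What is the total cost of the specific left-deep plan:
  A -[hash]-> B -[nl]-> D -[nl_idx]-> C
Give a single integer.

step 1: scan A: cost=100, card=100
step 2: join B via hash
    card(P join B) = 100*100/(20) = 500
    cost = 100 + 2*100*7 + 100 = 1600
step 3: join D via nl
    card(P join D) = 500*60/(100) = 300
    cost = 1600 + 500*60 = 31600
step 4: join C via nl_idx
    card(P join C) = 300*50/(5) = 3000
    cost = 31600 + 300*6 + 3000 = 36400

36400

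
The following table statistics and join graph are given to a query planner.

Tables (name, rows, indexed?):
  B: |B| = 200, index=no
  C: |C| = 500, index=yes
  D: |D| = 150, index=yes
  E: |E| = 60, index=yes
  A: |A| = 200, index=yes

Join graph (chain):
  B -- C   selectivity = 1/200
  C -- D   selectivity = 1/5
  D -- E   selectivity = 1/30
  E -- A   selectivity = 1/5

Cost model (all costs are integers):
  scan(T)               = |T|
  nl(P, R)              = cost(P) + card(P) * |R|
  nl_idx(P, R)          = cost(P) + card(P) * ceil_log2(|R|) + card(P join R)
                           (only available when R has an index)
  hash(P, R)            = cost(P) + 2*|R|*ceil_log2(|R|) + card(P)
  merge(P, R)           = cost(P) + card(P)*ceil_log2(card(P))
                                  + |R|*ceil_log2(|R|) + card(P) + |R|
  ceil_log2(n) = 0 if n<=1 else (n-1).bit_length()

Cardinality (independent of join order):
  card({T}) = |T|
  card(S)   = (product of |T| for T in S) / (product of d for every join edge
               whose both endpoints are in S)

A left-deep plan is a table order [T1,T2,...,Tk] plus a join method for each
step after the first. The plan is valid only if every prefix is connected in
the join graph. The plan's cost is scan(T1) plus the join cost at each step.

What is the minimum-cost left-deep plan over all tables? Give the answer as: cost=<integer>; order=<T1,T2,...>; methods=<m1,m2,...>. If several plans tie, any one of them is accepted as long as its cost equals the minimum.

Selinger DP (subsets sized 1..n):
  {B}: scan cost=200, card=200
  {C}: scan cost=500, card=500
  {D}: scan cost=150, card=150
  {E}: scan cost=60, card=60
  {A}: scan cost=200, card=200
  {BC}: card=500; try (C,nl_idx)→2500, (B,hash)→4200, (C,merge)→7000, (B,merge)→7300, (C,hash)→9400, (C,nl)→100200 …(+1); best=2500 via (C,nl_idx)
  {CD}: card=15000; try (D,hash)→3400, (C,merge)→6500, (D,merge)→6850, (C,hash)→9300, (C,nl_idx)→16500, (D,nl_idx)→19500 …(+2); best=3400 via (D,hash)
  {DE}: card=300; try (D,nl_idx)→840, (E,hash)→1020, (E,nl_idx)→1350, (D,merge)→1830, (E,merge)→1920, (D,hash)→2520 …(+2); best=840 via (D,nl_idx)
  {AE}: card=2400; try (E,hash)→1120, (A,merge)→2280, (E,merge)→2420, (A,nl_idx)→2940, (A,hash)→3320, (E,nl_idx)→3800 …(+2); best=1120 via (E,hash)
  {BCD}: card=15000; try (D,hash)→5400, (D,merge)→8850, (D,nl_idx)→21500, (B,hash)→21600, (D,nl)→77500, (B,merge)→230200 …(+1); best=5400 via (D,hash)
  {CDE}: card=30000; try (C,merge)→8840, (C,hash)→10140, (E,hash)→19120, (C,nl_idx)→33540, (E,nl_idx)→123400, (C,nl)→150840 …(+2); best=8840 via (C,merge)
  {ADE}: card=12000; try (A,hash)→4340, (A,merge)→5640, (D,hash)→5920, (A,nl_idx)→15240, (D,nl_idx)→32320, (D,merge)→33670 …(+2); best=4340 via (A,hash)
  {BCDE}: card=30000; try (E,hash)→21120, (B,hash)→42040, (E,nl_idx)→125400, (E,merge)→230820, (B,merge)→490640, (E,nl)→905400 …(+1); best=21120 via (E,hash)
  {ACDE}: card=1200000; try (C,hash)→25340, (A,hash)→42040, (C,merge)→189340, (A,merge)→490640, (C,nl_idx)→1312340, (A,nl_idx)→1448840 …(+2); best=25340 via (C,hash)
  {ABCDE}: card=1200000; try (A,hash)→54320, (A,merge)→502920, (B,hash)→1228540, (A,nl_idx)→1461120, (A,nl)→6021120, (B,merge)→26427140 …(+1); best=54320 via (A,hash)

cost=54320; order=B,C,D,E,A; methods=nl_idx,hash,hash,hash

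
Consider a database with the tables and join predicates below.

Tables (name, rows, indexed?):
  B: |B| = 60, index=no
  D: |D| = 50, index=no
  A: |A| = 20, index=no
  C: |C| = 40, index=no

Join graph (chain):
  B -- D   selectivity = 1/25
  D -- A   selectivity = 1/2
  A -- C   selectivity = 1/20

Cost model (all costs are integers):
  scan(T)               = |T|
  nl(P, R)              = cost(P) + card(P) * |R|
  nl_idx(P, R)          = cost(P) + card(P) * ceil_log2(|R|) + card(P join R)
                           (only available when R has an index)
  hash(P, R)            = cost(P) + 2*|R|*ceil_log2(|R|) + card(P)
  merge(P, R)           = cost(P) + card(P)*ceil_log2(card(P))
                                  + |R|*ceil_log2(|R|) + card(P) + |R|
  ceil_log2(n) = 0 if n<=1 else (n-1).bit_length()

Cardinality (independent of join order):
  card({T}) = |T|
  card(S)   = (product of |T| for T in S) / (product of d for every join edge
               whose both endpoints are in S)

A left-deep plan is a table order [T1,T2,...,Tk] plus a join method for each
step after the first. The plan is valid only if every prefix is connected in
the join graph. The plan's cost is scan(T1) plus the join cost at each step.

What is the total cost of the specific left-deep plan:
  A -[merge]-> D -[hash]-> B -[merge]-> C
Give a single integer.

step 1: scan A: cost=20, card=20
step 2: join D via merge
    card(P join D) = 20*50/(2) = 500
    cost = 20 + 20*5 + 50*6 + 20 + 50 = 490
step 3: join B via hash
    card(P join B) = 500*60/(25) = 1200
    cost = 490 + 2*60*6 + 500 = 1710
step 4: join C via merge
    card(P join C) = 1200*40/(20) = 2400
    cost = 1710 + 1200*11 + 40*6 + 1200 + 40 = 16390

16390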